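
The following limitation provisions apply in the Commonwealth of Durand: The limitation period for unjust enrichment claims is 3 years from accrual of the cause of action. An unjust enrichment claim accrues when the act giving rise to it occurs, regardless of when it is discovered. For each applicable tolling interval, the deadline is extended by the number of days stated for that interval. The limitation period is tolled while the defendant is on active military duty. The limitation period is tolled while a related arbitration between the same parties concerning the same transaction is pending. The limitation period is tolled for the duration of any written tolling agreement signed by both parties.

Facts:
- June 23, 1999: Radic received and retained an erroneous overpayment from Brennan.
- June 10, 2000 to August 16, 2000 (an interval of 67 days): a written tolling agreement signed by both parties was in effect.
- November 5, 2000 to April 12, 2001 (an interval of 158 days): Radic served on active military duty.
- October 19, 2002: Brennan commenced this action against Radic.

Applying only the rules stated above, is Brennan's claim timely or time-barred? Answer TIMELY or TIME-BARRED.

The cause of action accrued on June 23, 1999, the date of the act.
Adding the 3 years base period to June 23, 1999 gives a deadline of June 23, 2002, before any tolling.
Because the written tolling agreement ran from June 10, 2000 to August 16, 2000, the deadline is extended by 67 days to August 29, 2002.
The period was tolled for 158 days by the defendant's active military service (November 5, 2000 to April 12, 2001), pushing the deadline to February 3, 2003.
Filing on October 19, 2002 beat the February 3, 2003 deadline — the action is timely.

TIMELY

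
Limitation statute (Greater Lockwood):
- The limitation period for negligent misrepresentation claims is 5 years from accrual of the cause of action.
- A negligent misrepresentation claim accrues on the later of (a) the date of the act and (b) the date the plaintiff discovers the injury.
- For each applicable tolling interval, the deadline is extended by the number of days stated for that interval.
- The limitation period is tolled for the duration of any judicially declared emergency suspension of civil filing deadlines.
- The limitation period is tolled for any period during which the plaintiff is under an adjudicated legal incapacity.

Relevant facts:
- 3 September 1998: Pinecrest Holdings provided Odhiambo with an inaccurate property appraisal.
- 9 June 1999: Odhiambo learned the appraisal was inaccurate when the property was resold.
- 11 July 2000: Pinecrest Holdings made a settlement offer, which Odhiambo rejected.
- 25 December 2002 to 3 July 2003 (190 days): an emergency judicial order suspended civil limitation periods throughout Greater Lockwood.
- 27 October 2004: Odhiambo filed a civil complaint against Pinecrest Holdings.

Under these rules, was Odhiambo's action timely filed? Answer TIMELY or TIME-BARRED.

TIMELY

Because discovery on 9 June 1999 post-dates the 3 September 1998 act, accrual under the later-of rule falls on 9 June 1999.
The untolled deadline — 5 years after 9 June 1999 — is 9 June 2004.
The period was tolled for 190 days by the emergency suspension of filing deadlines (25 December 2002 to 3 July 2003), pushing the deadline to 16 December 2004.
Nothing else in the chronology tolls or restarts the period.
Filing on 27 October 2004 beat the 16 December 2004 deadline — the action is timely.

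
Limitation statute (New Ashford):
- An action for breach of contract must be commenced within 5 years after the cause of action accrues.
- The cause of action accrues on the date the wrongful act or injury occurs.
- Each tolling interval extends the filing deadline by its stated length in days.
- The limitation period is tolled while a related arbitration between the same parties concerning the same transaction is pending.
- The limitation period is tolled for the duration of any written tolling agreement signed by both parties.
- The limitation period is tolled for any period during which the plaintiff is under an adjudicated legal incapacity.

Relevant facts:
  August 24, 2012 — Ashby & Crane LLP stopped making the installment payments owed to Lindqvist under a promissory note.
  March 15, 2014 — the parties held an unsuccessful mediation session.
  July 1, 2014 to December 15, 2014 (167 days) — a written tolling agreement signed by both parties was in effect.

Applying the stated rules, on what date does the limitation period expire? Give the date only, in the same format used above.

February 7, 2018

The cause of action accrued on August 24, 2012, the date of the act.
5 years from August 24, 2012 is August 24, 2017.
The written tolling agreement from July 1, 2014 to December 15, 2014 tolled the period for 167 days, extending the deadline to February 7, 2018.
None of the other events listed affects the running of the period under the stated rules.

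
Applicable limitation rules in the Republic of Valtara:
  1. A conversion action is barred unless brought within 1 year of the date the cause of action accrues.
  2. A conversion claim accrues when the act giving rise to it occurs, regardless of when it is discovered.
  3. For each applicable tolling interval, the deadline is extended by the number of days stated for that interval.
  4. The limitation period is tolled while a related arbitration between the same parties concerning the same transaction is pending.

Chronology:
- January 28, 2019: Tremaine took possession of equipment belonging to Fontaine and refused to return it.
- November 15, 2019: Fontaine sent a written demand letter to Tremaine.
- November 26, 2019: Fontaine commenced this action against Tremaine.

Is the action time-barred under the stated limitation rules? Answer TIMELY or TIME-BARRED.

TIMELY

The cause of action accrued on January 28, 2019, the date of the act.
1 year from January 28, 2019 is January 28, 2020.
The other events in the timeline have no effect on the limitation period under the stated rules.
Filing on November 26, 2019 beat the January 28, 2020 deadline — the action is timely.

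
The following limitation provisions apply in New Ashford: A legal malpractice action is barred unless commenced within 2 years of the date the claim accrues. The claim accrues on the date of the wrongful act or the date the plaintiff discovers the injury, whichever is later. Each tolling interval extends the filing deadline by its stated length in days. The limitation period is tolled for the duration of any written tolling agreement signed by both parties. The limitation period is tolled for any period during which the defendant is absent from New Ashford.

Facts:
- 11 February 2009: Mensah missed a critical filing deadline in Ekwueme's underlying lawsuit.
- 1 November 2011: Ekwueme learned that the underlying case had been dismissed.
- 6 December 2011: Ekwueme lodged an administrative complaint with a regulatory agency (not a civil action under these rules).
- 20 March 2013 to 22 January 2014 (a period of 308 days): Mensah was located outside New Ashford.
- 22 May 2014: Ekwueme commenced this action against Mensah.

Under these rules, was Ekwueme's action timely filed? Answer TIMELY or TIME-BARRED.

TIMELY

Because discovery on 1 November 2011 post-dates the 11 February 2009 act, accrual under the later-of rule falls on 1 November 2011.
Adding the 2 years base period to 1 November 2011 gives a deadline of 1 November 2013, before any tolling.
The period was tolled for 308 days by the defendant's absence from the jurisdiction (20 March 2013 to 22 January 2014), pushing the deadline to 5 September 2014.
Nothing else in the chronology tolls or restarts the period.
The 22 May 2014 filing precedes the 5 September 2014 deadline; the claim is timely.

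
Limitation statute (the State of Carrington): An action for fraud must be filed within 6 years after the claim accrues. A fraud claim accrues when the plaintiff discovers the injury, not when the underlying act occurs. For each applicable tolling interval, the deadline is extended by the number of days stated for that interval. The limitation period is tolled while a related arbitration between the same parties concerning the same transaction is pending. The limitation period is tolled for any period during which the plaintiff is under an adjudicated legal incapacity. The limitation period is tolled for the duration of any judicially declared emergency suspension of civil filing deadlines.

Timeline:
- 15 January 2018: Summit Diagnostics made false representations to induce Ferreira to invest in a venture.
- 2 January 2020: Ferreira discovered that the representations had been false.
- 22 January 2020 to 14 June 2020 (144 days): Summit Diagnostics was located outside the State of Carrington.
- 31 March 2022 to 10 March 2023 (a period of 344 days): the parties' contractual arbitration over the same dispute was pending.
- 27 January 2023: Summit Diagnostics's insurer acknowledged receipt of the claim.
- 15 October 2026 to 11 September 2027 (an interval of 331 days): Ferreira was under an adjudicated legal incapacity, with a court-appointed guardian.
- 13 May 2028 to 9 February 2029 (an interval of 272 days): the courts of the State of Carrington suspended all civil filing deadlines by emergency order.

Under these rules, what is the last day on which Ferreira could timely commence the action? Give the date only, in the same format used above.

8 November 2027

Accrual is tied to discovery, so the period began on 2 January 2020 rather than on 15 January 2018 when the act occurred.
Adding the 6 years base period to 2 January 2020 gives a deadline of 2 January 2026, before any tolling.
The period was tolled for 344 days by the pending related arbitration (31 March 2022 to 10 March 2023), pushing the deadline to 12 December 2026.
The plaintiff's legal incapacity from 15 October 2026 to 11 September 2027 tolled the period for 331 days, extending the deadline to 8 November 2027.
By the time the emergency suspension of filing deadlines began on 13 May 2028, the limitation period had already expired on 8 November 2027; that interval cannot revive it.
No stated provision tolls the period for the defendant's absence, so the interval from 22 January 2020 to 14 June 2020 has no effect on the deadline.
Nothing else in the chronology tolls or restarts the period.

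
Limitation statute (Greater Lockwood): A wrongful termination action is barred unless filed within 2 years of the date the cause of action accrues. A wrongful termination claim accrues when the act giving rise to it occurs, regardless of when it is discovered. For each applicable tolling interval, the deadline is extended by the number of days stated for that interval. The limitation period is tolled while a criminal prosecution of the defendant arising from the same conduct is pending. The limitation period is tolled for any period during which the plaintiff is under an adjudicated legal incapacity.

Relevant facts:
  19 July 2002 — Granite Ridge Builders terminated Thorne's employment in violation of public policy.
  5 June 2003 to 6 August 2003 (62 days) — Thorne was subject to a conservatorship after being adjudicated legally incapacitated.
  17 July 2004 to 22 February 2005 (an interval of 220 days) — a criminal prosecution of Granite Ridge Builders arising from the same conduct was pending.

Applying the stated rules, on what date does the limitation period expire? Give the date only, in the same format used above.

27 April 2005

The claim accrued on 19 July 2002, when the wrongful act occurred.
Adding the 2 years base period to 19 July 2002 gives a deadline of 19 July 2004, before any tolling.
The period was tolled for 62 days by the plaintiff's legal incapacity (5 June 2003 to 6 August 2003), pushing the deadline to 19 September 2004.
Because the pending criminal prosecution ran from 17 July 2004 to 22 February 2005, the deadline is extended by 220 days to 27 April 2005.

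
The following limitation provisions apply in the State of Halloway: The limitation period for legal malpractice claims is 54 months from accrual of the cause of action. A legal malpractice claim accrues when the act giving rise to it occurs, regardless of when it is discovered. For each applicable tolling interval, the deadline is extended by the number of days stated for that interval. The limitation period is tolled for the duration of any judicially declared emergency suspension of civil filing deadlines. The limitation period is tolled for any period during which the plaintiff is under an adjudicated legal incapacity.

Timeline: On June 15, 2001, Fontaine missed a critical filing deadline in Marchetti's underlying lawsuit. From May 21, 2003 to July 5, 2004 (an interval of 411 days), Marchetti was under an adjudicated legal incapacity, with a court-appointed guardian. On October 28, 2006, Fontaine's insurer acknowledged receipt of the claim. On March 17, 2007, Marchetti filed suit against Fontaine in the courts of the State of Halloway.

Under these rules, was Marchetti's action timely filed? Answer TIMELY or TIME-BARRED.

TIME-BARRED

The limitation period began to run on June 15, 2001.
Adding the 54 months base period to June 15, 2001 gives a deadline of December 15, 2005, before any tolling.
Because the plaintiff's legal incapacity ran from May 21, 2003 to July 5, 2004, the deadline is extended by 411 days to January 30, 2007.
Nothing else in the chronology tolls or restarts the period.
Marchetti filed on March 17, 2007, after the January 30, 2007 deadline, so the action is time-barred.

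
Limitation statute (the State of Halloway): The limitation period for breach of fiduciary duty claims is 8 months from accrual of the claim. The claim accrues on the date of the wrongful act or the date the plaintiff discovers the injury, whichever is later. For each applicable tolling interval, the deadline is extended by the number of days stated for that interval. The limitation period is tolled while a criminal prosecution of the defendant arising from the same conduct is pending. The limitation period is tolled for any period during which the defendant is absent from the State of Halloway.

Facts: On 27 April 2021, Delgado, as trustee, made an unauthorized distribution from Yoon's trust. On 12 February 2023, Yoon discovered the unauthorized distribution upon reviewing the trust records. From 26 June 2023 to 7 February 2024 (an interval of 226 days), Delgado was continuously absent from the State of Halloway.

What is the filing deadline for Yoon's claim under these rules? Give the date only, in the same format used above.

25 May 2024

Because discovery on 12 February 2023 post-dates the 27 April 2021 act, accrual under the later-of rule falls on 12 February 2023.
Adding the 8 months base period to 12 February 2023 gives a deadline of 12 October 2023, before any tolling.
Because the defendant's absence from the jurisdiction ran from 26 June 2023 to 7 February 2024, the deadline is extended by 226 days to 25 May 2024.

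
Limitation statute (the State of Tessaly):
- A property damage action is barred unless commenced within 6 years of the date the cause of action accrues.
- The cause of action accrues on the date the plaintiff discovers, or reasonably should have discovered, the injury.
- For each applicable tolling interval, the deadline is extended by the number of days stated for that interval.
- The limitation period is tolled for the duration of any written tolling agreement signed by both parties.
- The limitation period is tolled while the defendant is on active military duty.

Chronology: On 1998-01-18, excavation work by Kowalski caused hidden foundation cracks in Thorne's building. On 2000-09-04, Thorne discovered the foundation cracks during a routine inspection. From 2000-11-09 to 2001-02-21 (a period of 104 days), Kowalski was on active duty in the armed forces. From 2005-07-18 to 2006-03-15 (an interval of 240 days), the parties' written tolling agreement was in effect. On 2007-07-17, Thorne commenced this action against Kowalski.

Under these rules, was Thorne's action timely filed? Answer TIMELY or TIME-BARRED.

TIMELY

Accrual is tied to discovery, so the period began on 2000-09-04 rather than on 1998-01-18 when the act occurred.
Adding the 6 years base period to 2000-09-04 gives a deadline of 2006-09-04, before any tolling.
The period was tolled for 104 days by the defendant's active military service (2000-11-09 to 2001-02-21), pushing the deadline to 2006-12-17.
Because the written tolling agreement ran from 2005-07-18 to 2006-03-15, the deadline is extended by 240 days to 2007-08-14.
Filing on 2007-07-17 beat the 2007-08-14 deadline — the action is timely.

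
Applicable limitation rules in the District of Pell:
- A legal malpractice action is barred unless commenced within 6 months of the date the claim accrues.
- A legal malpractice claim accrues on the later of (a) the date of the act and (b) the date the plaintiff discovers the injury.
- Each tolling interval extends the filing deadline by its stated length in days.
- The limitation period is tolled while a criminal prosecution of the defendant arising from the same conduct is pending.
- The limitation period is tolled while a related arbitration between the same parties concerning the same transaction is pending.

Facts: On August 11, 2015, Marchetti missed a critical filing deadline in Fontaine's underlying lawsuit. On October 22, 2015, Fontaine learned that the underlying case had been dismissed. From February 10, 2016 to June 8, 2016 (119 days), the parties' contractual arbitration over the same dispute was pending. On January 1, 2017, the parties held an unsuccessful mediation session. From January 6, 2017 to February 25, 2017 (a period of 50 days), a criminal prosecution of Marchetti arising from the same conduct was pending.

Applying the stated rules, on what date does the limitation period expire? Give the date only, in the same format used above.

August 19, 2016

Because discovery on October 22, 2015 post-dates the August 11, 2015 act, accrual under the later-of rule falls on October 22, 2015.
Adding the 6 months base period to October 22, 2015 gives a deadline of April 22, 2016, before any tolling.
Because the pending related arbitration ran from February 10, 2016 to June 8, 2016, the deadline is extended by 119 days to August 19, 2016.
The pending criminal prosecution from January 6, 2017 to February 25, 2017 began after the period had already run on August 19, 2016, so it has no tolling effect.
The other events in the timeline have no effect on the limitation period under the stated rules.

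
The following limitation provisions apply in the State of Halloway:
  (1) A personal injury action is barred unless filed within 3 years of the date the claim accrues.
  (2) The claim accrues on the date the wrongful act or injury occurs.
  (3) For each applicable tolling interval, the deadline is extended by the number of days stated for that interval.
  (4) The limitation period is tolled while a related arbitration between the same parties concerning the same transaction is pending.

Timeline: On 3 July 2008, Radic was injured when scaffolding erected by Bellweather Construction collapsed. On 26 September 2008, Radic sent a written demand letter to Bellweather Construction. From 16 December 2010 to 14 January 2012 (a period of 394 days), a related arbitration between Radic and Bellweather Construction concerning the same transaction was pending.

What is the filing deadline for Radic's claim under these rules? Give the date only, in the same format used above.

The claim accrued on 3 July 2008, the date of the act.
3 years from 3 July 2008 is 3 July 2011.
The period was tolled for 394 days by the pending related arbitration (16 December 2010 to 14 January 2012), pushing the deadline to 31 July 2012.
The other events in the timeline have no effect on the limitation period under the stated rules.

31 July 2012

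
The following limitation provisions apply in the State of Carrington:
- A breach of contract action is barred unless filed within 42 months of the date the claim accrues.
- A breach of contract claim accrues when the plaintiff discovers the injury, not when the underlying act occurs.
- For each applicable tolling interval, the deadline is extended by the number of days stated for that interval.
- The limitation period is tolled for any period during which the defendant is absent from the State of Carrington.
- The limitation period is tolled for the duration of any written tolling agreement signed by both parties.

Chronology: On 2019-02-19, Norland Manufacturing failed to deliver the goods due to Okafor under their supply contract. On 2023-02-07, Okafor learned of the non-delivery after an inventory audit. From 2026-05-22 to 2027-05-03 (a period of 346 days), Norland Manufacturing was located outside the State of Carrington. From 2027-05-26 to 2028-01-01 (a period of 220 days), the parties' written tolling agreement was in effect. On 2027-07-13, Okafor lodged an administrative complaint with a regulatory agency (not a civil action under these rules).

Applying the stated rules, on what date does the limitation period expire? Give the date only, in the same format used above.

2028-02-24

Under the discovery rule, the claim accrued on 2023-02-07, when Okafor discovered the injury — not on the 2019-02-19 date of the underlying act.
42 months from 2023-02-07 is 2026-08-07.
The defendant's absence from the jurisdiction from 2026-05-22 to 2027-05-03 tolled the period for 346 days, extending the deadline to 2027-07-19.
The written tolling agreement from 2027-05-26 to 2028-01-01 tolled the period for 220 days, extending the deadline to 2028-02-24.
Nothing else in the chronology tolls or restarts the period.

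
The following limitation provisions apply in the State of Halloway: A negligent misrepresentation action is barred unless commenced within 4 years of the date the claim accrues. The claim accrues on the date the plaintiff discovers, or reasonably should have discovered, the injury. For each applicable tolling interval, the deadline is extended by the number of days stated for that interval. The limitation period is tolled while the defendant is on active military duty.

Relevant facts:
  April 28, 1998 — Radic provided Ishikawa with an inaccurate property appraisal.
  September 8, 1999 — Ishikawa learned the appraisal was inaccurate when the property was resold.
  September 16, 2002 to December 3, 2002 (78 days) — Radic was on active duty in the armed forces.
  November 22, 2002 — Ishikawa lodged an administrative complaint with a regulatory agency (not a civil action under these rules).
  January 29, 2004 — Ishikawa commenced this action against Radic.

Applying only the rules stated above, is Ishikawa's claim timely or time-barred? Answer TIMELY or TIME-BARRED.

The claim did not accrue until Ishikawa discovered the injury on September 8, 1999; the April 28, 1998 act date does not start the clock under the stated rule.
4 years from September 8, 1999 is September 8, 2003.
The period was tolled for 78 days by the defendant's active military service (September 16, 2002 to December 3, 2002), pushing the deadline to November 25, 2003.
The other events in the timeline have no effect on the limitation period under the stated rules.
Filing on January 29, 2004 missed the November 25, 2003 deadline — the action is time-barred.

TIME-BARRED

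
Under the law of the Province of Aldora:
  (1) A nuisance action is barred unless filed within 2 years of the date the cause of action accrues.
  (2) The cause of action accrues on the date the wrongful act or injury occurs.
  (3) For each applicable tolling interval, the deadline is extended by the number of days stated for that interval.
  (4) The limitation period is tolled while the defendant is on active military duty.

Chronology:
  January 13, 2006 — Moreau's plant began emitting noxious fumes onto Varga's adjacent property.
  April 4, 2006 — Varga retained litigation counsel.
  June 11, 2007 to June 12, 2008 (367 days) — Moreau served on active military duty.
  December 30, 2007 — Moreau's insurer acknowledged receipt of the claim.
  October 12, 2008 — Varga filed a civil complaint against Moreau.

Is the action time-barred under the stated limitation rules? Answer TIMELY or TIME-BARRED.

TIMELY

The limitation period began to run on January 13, 2006.
The untolled deadline — 2 years after January 13, 2006 — is January 13, 2008.
The period was tolled for 367 days by the defendant's active military service (June 11, 2007 to June 12, 2008), pushing the deadline to January 14, 2009.
Nothing else in the chronology tolls or restarts the period.
Filing on October 12, 2008 beat the January 14, 2009 deadline — the action is timely.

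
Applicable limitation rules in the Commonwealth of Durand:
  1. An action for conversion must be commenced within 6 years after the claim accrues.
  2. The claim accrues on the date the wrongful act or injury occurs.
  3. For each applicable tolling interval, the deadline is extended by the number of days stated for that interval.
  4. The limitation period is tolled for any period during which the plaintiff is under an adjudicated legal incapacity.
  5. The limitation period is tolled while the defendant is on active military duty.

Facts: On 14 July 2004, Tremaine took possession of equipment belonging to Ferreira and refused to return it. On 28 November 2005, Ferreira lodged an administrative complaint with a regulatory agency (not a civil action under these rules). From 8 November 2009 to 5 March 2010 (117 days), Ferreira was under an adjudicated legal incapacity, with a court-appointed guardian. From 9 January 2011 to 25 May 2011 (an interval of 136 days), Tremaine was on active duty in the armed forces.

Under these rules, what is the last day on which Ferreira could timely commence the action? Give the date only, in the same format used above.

8 November 2010

The claim accrued on 14 July 2004, the date of the act.
Adding the 6 years base period to 14 July 2004 gives a deadline of 14 July 2010, before any tolling.
The period was tolled for 117 days by the plaintiff's legal incapacity (8 November 2009 to 5 March 2010), pushing the deadline to 8 November 2010.
By the time the defendant's active military service began on 9 January 2011, the limitation period had already expired on 8 November 2010; that interval cannot revive it.
The other events in the timeline have no effect on the limitation period under the stated rules.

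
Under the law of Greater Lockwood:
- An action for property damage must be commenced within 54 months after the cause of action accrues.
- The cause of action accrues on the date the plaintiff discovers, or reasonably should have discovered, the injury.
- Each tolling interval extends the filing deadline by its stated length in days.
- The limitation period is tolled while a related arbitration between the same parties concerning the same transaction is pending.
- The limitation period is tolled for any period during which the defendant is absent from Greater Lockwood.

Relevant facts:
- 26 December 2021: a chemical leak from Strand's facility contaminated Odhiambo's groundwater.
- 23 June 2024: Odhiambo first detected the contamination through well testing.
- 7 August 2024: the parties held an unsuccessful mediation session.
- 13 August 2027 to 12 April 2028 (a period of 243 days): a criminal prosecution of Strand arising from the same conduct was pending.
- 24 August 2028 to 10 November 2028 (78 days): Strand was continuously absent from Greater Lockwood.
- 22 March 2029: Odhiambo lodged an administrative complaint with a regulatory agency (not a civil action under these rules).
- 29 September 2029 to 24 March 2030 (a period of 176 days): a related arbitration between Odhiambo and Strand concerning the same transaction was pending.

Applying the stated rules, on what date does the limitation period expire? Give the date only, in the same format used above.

11 March 2029

Under the discovery rule, the claim accrued on 23 June 2024, when Odhiambo discovered the injury — not on the 26 December 2021 date of the underlying act.
Adding the 54 months base period to 23 June 2024 gives a deadline of 23 December 2028, before any tolling.
The defendant's absence from the jurisdiction from 24 August 2028 to 10 November 2028 tolled the period for 78 days, extending the deadline to 11 March 2029.
By the time the pending related arbitration began on 29 September 2029, the limitation period had already expired on 11 March 2029; that interval cannot revive it.
The pending criminal prosecution from 13 August 2027 to 12 April 2028 does not toll the period, because no stated rule makes a criminal prosecution a tolling event.
None of the other events listed affects the running of the period under the stated rules.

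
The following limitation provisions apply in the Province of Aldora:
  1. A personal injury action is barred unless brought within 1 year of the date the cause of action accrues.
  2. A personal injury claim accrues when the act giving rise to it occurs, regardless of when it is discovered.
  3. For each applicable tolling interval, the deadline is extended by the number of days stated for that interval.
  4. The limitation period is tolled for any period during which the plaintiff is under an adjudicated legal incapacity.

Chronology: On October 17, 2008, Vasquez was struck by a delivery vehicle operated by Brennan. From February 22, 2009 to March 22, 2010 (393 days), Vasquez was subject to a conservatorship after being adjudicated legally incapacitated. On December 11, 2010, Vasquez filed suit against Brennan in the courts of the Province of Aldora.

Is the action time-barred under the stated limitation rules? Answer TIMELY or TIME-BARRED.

TIME-BARRED

The cause of action accrued on October 17, 2008, the date of the act.
The untolled deadline — 1 year after October 17, 2008 — is October 17, 2009.
Because the plaintiff's legal incapacity ran from February 22, 2009 to March 22, 2010, the deadline is extended by 393 days to November 14, 2010.
The December 11, 2010 filing falls after the November 14, 2010 deadline; the claim is time-barred.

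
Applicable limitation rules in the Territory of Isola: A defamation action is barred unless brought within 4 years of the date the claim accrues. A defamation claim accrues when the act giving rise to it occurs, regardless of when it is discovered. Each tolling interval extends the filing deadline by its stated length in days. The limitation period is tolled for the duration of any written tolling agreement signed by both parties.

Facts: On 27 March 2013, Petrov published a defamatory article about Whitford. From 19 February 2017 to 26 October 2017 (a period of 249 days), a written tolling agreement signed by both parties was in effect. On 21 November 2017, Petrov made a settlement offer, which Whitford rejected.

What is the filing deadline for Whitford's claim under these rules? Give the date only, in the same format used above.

The limitation period began to run on 27 March 2013.
The untolled deadline — 4 years after 27 March 2013 — is 27 March 2017.
Because the written tolling agreement ran from 19 February 2017 to 26 October 2017, the deadline is extended by 249 days to 1 December 2017.
The other events in the timeline have no effect on the limitation period under the stated rules.

1 December 2017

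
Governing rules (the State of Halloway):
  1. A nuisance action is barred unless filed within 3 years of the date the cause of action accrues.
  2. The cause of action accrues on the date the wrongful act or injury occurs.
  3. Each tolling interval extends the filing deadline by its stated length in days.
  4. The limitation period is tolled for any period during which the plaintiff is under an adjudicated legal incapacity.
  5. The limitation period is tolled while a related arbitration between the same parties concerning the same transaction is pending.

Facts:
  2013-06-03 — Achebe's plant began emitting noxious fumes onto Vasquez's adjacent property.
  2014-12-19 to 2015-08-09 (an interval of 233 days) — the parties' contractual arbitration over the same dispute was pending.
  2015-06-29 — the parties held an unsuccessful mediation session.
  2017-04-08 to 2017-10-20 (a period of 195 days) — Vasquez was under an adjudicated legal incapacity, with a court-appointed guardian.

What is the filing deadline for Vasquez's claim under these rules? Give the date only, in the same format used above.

The cause of action accrued on 2013-06-03, the date of the act.
Adding the 3 years base period to 2013-06-03 gives a deadline of 2016-06-03, before any tolling.
Because the pending related arbitration ran from 2014-12-19 to 2015-08-09, the deadline is extended by 233 days to 2017-01-22.
By the time the plaintiff's legal incapacity began on 2017-04-08, the limitation period had already expired on 2017-01-22; that interval cannot revive it.
The other events in the timeline have no effect on the limitation period under the stated rules.

2017-01-22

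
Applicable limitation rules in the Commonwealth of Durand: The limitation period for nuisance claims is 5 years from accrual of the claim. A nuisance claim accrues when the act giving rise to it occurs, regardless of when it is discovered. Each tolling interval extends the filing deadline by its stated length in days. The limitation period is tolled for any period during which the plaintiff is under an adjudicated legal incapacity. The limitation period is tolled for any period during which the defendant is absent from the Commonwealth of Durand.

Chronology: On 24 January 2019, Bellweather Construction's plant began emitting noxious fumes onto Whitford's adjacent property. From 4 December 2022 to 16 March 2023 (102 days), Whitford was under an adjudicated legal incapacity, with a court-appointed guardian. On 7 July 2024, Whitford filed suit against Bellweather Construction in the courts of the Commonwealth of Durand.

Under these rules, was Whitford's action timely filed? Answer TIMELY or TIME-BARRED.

TIME-BARRED

The limitation period began to run on 24 January 2019.
5 years from 24 January 2019 is 24 January 2024.
Because the plaintiff's legal incapacity ran from 4 December 2022 to 16 March 2023, the deadline is extended by 102 days to 5 May 2024.
Filing on 7 July 2024 missed the 5 May 2024 deadline — the action is time-barred.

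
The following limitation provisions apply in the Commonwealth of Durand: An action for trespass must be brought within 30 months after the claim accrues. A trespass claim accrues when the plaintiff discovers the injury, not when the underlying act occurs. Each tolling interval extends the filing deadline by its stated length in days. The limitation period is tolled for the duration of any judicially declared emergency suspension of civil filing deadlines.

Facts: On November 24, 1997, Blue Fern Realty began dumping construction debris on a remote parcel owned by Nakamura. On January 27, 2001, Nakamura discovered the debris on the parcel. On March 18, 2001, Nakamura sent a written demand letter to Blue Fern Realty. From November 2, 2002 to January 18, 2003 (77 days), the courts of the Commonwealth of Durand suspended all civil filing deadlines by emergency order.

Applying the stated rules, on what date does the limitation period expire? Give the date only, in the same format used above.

October 12, 2003

Under the discovery rule, the claim accrued on January 27, 2001, when Nakamura discovered the injury — not on the November 24, 1997 date of the underlying act.
30 months from January 27, 2001 is July 27, 2003.
The emergency suspension of filing deadlines from November 2, 2002 to January 18, 2003 tolled the period for 77 days, extending the deadline to October 12, 2003.
Nothing else in the chronology tolls or restarts the period.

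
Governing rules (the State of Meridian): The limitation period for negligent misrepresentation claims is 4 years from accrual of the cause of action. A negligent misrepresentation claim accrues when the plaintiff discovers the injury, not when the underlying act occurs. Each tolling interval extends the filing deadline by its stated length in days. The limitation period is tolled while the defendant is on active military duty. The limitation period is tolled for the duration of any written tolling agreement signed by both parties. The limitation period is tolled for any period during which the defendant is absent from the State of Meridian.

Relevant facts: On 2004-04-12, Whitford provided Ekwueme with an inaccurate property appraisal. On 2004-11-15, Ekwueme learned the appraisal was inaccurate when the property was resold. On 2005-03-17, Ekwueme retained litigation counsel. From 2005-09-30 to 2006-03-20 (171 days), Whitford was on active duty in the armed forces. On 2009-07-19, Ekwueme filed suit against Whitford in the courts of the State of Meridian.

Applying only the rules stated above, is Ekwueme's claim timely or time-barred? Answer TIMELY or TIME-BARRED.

TIME-BARRED

Accrual is tied to discovery, so the period began on 2004-11-15 rather than on 2004-04-12 when the act occurred.
The untolled deadline — 4 years after 2004-11-15 — is 2008-11-15.
The defendant's active military service from 2005-09-30 to 2006-03-20 tolled the period for 171 days, extending the deadline to 2009-05-05.
Nothing else in the chronology tolls or restarts the period.
Filing on 2009-07-19 missed the 2009-05-05 deadline — the action is time-barred.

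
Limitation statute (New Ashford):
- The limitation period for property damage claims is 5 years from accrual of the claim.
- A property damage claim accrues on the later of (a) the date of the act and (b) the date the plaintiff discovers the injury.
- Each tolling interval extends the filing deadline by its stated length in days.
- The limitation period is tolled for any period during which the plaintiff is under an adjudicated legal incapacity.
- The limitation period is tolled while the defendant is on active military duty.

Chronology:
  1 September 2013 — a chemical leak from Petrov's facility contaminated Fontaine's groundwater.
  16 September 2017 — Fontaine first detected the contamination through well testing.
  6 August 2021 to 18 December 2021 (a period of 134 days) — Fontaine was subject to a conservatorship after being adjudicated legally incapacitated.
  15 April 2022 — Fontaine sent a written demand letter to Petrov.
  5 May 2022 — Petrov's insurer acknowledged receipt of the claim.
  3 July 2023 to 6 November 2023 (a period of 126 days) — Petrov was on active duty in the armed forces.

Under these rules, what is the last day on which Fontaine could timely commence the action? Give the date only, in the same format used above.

Taking the later of the act (1 September 2013) and discovery (16 September 2017), the claim accrued on 16 September 2017.
Adding the 5 years base period to 16 September 2017 gives a deadline of 16 September 2022, before any tolling.
The plaintiff's legal incapacity from 6 August 2021 to 18 December 2021 tolled the period for 134 days, extending the deadline to 28 January 2023.
The defendant's active military service starting 3 July 2023 came too late — the period had run on 28 January 2023 — and so does not extend the deadline.
Nothing else in the chronology tolls or restarts the period.

28 January 2023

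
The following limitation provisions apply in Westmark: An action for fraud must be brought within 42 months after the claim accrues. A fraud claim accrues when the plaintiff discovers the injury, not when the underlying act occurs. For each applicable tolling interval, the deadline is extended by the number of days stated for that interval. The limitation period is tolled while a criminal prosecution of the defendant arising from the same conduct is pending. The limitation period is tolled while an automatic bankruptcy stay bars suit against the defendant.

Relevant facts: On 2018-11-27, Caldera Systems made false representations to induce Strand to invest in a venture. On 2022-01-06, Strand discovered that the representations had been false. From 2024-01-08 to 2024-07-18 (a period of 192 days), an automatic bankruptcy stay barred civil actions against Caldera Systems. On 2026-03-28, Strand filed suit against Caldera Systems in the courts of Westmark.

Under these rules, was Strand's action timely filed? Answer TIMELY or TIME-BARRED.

TIME-BARRED

The claim did not accrue until Strand discovered the injury on 2022-01-06; the 2018-11-27 act date does not start the clock under the stated rule.
The untolled deadline — 42 months after 2022-01-06 — is 2025-07-06.
Because the automatic bankruptcy stay ran from 2024-01-08 to 2024-07-18, the deadline is extended by 192 days to 2026-01-14.
The 2026-03-28 filing falls after the 2026-01-14 deadline; the claim is time-barred.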